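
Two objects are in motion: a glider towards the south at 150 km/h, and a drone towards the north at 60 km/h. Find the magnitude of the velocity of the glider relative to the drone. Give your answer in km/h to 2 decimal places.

Taking east as x and north as y: glider velocity = (0.000, -150.000) km/h; drone velocity = (0.000, 60.000) km/h.
Velocity of glider relative to drone = (0.000, -150.000) − (0.000, 60.000) = (0.000, -210.000) km/h.
Magnitude = |(0.000, -210.000)| = 210.000 km/h.

210.00 km/h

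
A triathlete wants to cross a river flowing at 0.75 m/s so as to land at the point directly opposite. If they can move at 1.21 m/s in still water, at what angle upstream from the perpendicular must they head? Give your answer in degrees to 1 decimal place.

To cancel the current, the upstream component of the triathlete's velocity must equal the flow: 1.21 sin θ = 0.75.
sin θ = 0.75 / 1.21 = 0.6198.
θ = arcsin(0.6198) = 38.304°.

38.3°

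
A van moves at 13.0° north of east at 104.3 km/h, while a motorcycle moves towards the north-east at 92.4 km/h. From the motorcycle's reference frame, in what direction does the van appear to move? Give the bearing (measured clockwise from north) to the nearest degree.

Taking east as x and north as y: van velocity = (101.627, 23.462) km/h; motorcycle velocity = (65.337, 65.337) km/h.
Velocity of van relative to motorcycle = (101.627, 23.462) − (65.337, 65.337) = (36.290, -41.874) km/h.
Bearing = atan2(36.29, -41.87) = 139.09° clockwise from north.

139°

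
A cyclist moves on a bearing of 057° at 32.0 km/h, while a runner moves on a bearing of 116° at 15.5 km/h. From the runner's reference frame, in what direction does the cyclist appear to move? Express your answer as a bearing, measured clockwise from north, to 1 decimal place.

Taking east as x and north as y: cyclist velocity = (26.837, 17.428) km/h; runner velocity = (13.931, -6.795) km/h.
Velocity of cyclist relative to runner = (26.837, 17.428) − (13.931, -6.795) = (12.906, 24.223) km/h.
Bearing = atan2(12.91, 24.22) = 28.05° clockwise from north.

028.0°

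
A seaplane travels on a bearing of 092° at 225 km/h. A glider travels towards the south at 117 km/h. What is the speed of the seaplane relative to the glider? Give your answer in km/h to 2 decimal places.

Taking east as x and north as y: seaplane velocity = (224.863, -7.852) km/h; glider velocity = (0.000, -117.000) km/h.
Velocity of seaplane relative to glider = (224.863, -7.852) − (0.000, -117.000) = (224.863, 109.148) km/h.
Magnitude = |(224.863, 109.148)| = 249.953 km/h.

249.95 km/h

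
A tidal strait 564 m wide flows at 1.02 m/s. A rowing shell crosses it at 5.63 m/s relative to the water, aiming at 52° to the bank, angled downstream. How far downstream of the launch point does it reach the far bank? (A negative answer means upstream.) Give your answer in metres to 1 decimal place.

Perpendicular speed = 4.437 m/s; crossing time = 564 / 4.437 = 127.127 s.
Net downstream speed = 4.486 m/s.
Drift = 4.486 × 127.127 = 570.315 m (downstream).

570.3 m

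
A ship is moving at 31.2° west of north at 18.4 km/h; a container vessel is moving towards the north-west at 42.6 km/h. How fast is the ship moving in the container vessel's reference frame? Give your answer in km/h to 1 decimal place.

25.1 km/h

Taking east as x and north as y: ship velocity = (-9.532, 15.739) km/h; container vessel velocity = (-30.123, 30.123) km/h.
Velocity of ship relative to container vessel = (-9.532, 15.739) − (-30.123, 30.123) = (20.591, -14.384) km/h.
Magnitude = |(20.591, -14.384)| = 25.118 km/h.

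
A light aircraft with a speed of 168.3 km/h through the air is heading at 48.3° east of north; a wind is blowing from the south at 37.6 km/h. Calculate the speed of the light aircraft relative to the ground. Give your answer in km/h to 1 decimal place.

195.3 km/h

Taking east as x and north as y: velocity relative to the air = (125.659, 111.958) km/h; the air relative to ground = (0.000, 37.600) km/h.
Velocity relative to ground = (125.659, 111.958) + (0.000, 37.600) = (125.659, 149.558) km/h.
Speed = |(125.659, 149.558)| = 195.341 km/h.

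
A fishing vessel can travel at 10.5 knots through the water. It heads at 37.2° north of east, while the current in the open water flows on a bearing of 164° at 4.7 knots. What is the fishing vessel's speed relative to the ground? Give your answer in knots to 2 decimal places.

9.83 knots

Taking east as x and north as y: velocity relative to the water = (8.364, 6.348) knots; the water relative to ground = (1.295, -4.518) knots.
Velocity relative to ground = (8.364, 6.348) + (1.295, -4.518) = (9.659, 1.830) knots.
Speed = |(9.659, 1.830)| = 9.831 knots.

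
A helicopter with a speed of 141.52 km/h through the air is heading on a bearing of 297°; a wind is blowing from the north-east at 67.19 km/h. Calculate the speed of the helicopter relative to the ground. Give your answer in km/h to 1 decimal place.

174.4 km/h

Taking east as x and north as y: velocity relative to the air = (-126.095, 64.249) km/h; the air relative to ground = (-47.511, -47.511) km/h.
Velocity relative to ground = (-126.095, 64.249) + (-47.511, -47.511) = (-173.606, 16.738) km/h.
Speed = |(-173.606, 16.738)| = 174.411 km/h.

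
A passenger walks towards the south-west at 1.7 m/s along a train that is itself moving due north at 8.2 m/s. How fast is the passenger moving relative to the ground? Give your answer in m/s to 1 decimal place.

7.1 m/s

Taking east as x and north as y: train velocity = (0.000, 8.200) m/s; passenger velocity relative to train = (-1.202, -1.202) m/s.
Velocity relative to ground = (0.000, 8.200) + (-1.202, -1.202) = (-1.202, 6.998) m/s.
Speed = |(-1.202, 6.998)| = 7.100 m/s.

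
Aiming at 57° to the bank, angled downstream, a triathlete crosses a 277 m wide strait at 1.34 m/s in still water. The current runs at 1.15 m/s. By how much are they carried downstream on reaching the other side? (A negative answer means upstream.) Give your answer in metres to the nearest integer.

463 m

Perpendicular speed = 1.124 m/s; crossing time = 277 / 1.124 = 246.481 s.
Net downstream speed = 1.880 m/s.
Drift = 1.880 × 246.481 = 463.339 m (downstream).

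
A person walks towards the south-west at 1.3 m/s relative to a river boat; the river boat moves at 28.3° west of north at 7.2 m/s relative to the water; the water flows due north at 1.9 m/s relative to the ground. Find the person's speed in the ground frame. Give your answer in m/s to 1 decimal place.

In east/north components (m/s): person relative to river boat = (-0.919, -0.919); river boat relative to water = (-3.413, 6.339); water relative to ground = (0.000, 1.900).
Sum = (-4.333, 7.320) m/s.
Speed = |(-4.333, 7.320)| = 8.506 m/s.

8.5 m/s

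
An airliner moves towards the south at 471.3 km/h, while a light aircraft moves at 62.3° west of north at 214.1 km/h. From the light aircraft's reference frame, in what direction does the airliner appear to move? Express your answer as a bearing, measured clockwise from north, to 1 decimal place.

161.6°

Taking east as x and north as y: airliner velocity = (0.000, -471.300) km/h; light aircraft velocity = (-189.563, 99.523) km/h.
Velocity of airliner relative to light aircraft = (0.000, -471.300) − (-189.563, 99.523) = (189.563, -570.823) km/h.
Bearing = atan2(189.56, -570.82) = 161.63° clockwise from north.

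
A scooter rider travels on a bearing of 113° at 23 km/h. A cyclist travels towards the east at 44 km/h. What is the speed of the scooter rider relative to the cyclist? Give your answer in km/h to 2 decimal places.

Taking east as x and north as y: scooter rider velocity = (21.172, -8.987) km/h; cyclist velocity = (44.000, 0.000) km/h.
Velocity of scooter rider relative to cyclist = (21.172, -8.987) − (44.000, 0.000) = (-22.828, -8.987) km/h.
Magnitude = |(-22.828, -8.987)| = 24.534 km/h.

24.53 km/h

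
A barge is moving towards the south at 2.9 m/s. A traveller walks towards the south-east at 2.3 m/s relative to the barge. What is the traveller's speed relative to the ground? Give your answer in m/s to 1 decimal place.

Taking east as x and north as y: barge velocity = (0.000, -2.900) m/s; traveller velocity relative to barge = (1.626, -1.626) m/s.
Velocity relative to ground = (0.000, -2.900) + (1.626, -1.626) = (1.626, -4.526) m/s.
Speed = |(1.626, -4.526)| = 4.810 m/s.

4.8 m/s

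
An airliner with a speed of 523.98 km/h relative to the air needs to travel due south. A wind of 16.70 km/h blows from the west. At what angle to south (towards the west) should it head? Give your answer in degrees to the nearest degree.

2°

The wind pushes perpendicular to the desired track; the heading must have a component into the wind equal to 16.70 km/h: 523.98 sin θ = 16.70.
sin θ = 0.0319, so θ = 1.826°.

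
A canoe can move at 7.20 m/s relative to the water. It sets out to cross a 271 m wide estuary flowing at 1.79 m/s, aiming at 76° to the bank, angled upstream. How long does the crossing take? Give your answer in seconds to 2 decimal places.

The component of the canoe's velocity perpendicular to the bank is 7.20 × sin 76° = 6.986 m/s.
Only the cross-stream component determines the crossing time; the current contributes nothing perpendicular to the bank.
Time = 271 / 6.986 = 38.791 s.

38.79 s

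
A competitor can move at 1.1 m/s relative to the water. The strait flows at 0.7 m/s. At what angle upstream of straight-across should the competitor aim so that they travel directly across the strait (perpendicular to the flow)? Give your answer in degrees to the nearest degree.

To cancel the current, the upstream component of the competitor's velocity must equal the flow: 1.1 sin θ = 0.7.
sin θ = 0.7 / 1.1 = 0.6364.
θ = arcsin(0.6364) = 39.521°.

40°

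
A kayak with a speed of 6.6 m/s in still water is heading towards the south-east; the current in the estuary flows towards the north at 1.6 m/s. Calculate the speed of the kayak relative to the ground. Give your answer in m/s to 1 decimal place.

5.6 m/s

Taking east as x and north as y: velocity relative to the water = (4.667, -4.667) m/s; the water relative to ground = (0.000, 1.600) m/s.
Velocity relative to ground = (4.667, -4.667) + (0.000, 1.600) = (4.667, -3.067) m/s.
Speed = |(4.667, -3.067)| = 5.584 m/s.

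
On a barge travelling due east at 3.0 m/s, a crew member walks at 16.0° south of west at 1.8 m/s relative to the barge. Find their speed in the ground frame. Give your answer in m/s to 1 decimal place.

Taking east as x and north as y: barge velocity = (3.000, 0.000) m/s; crew member velocity relative to barge = (-1.730, -0.496) m/s.
Velocity relative to ground = (3.000, 0.000) + (-1.730, -0.496) = (1.270, -0.496) m/s.
Speed = |(1.270, -0.496)| = 1.363 m/s.

1.4 m/s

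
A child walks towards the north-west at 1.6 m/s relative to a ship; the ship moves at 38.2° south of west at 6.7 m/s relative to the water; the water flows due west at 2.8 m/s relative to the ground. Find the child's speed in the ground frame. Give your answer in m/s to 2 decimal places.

9.68 m/s

In east/north components (m/s): child relative to ship = (-1.131, 1.131); ship relative to water = (-5.265, -4.143); water relative to ground = (-2.800, 0.000).
Sum = (-9.197, -3.012) m/s.
Speed = |(-9.197, -3.012)| = 9.677 m/s.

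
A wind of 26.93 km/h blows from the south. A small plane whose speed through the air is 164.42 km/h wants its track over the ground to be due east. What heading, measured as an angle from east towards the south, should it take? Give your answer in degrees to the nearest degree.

The wind pushes perpendicular to the desired track; the heading must have a component into the wind equal to 26.93 km/h: 164.42 sin θ = 26.93.
sin θ = 0.1638, so θ = 9.427°.

9°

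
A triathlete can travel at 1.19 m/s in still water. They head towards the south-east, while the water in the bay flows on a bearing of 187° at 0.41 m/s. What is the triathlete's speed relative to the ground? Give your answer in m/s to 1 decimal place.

Taking east as x and north as y: velocity relative to the water = (0.841, -0.841) m/s; the water relative to ground = (-0.050, -0.407) m/s.
Velocity relative to ground = (0.841, -0.841) + (-0.050, -0.407) = (0.791, -1.248) m/s.
Speed = |(0.791, -1.248)| = 1.478 m/s.

1.5 m/s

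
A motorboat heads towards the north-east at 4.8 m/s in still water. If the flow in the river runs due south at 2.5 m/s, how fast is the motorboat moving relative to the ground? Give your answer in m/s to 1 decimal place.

Taking east as x and north as y: velocity relative to the water = (3.394, 3.394) m/s; the water relative to ground = (0.000, -2.500) m/s.
Velocity relative to ground = (3.394, 3.394) + (0.000, -2.500) = (3.394, 0.894) m/s.
Speed = |(3.394, 0.894)| = 3.510 m/s.

3.5 m/s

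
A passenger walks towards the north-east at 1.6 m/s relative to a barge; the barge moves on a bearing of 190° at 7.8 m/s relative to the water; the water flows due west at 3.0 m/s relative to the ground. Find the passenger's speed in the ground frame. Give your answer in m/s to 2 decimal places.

In east/north components (m/s): passenger relative to barge = (1.131, 1.131); barge relative to water = (-1.354, -7.682); water relative to ground = (-3.000, 0.000).
Sum = (-3.223, -6.550) m/s.
Speed = |(-3.223, -6.550)| = 7.300 m/s.

7.30 m/s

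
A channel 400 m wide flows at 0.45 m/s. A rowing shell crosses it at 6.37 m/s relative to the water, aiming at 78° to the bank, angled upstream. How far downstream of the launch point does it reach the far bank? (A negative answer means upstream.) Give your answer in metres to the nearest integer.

Perpendicular speed = 6.231 m/s; crossing time = 400 / 6.231 = 64.197 s.
Net downstream speed = -0.874 m/s.
Drift = -0.874 × 64.197 = -56.134 m (upstream).

-56 m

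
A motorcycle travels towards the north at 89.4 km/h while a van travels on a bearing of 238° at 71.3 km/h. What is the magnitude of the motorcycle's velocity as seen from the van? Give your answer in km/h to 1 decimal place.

140.8 km/h

Taking east as x and north as y: motorcycle velocity = (0.000, 89.400) km/h; van velocity = (-60.466, -37.783) km/h.
Velocity of motorcycle relative to van = (0.000, 89.400) − (-60.466, -37.783) = (60.466, 127.183) km/h.
Magnitude = |(60.466, 127.183)| = 140.825 km/h.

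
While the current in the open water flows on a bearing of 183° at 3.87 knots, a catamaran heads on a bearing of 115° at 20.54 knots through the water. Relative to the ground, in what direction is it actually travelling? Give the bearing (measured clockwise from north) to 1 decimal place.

Taking east as x and north as y: velocity relative to the water = (18.616, -8.681) knots; the water relative to ground = (-0.203, -3.865) knots.
Velocity relative to ground = (18.616, -8.681) + (-0.203, -3.865) = (18.413, -12.545) knots.
Bearing = atan2(18.41, -12.55) = 124.27° clockwise from north.

124.3°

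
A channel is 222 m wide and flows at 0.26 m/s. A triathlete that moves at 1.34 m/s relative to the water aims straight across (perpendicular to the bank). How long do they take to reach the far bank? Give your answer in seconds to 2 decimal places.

165.67 s

The component of the triathlete's velocity perpendicular to the bank is 1.34 m/s.
Only the cross-stream component determines the crossing time; the current contributes nothing perpendicular to the bank.
Time = 222 / 1.340 = 165.672 s.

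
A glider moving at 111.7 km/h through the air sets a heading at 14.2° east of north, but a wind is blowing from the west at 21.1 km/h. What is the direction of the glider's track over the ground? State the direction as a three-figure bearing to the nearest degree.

024°

Taking east as x and north as y: velocity relative to the air = (27.401, 108.287) km/h; the air relative to ground = (21.100, 0.000) km/h.
Velocity relative to ground = (27.401, 108.287) + (21.100, 0.000) = (48.501, 108.287) km/h.
Bearing = atan2(48.50, 108.29) = 24.13° clockwise from north.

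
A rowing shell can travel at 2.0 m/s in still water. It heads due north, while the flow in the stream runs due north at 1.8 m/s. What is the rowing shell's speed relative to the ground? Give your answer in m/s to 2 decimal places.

3.80 m/s

Taking east as x and north as y: velocity relative to the water = (0.000, 2.000) m/s; the water relative to ground = (0.000, 1.800) m/s.
Velocity relative to ground = (0.000, 2.000) + (0.000, 1.800) = (0.000, 3.800) m/s.
Speed = |(0.000, 3.800)| = 3.800 m/s.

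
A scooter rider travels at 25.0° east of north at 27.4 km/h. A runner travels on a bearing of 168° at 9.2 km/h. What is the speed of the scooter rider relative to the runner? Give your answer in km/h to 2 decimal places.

Taking east as x and north as y: scooter rider velocity = (11.580, 24.833) km/h; runner velocity = (1.913, -8.999) km/h.
Velocity of scooter rider relative to runner = (11.580, 24.833) − (1.913, -8.999) = (9.667, 33.832) km/h.
Magnitude = |(9.667, 33.832)| = 35.186 km/h.

35.19 km/h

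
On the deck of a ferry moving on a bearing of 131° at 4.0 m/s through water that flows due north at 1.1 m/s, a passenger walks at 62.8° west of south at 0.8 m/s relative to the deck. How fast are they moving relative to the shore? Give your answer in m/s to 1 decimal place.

3.0 m/s

In east/north components (m/s): passenger relative to ferry = (-0.712, -0.366); ferry relative to water = (3.019, -2.624); water relative to ground = (0.000, 1.100).
Sum = (2.307, -1.890) m/s.
Speed = |(2.307, -1.890)| = 2.983 m/s.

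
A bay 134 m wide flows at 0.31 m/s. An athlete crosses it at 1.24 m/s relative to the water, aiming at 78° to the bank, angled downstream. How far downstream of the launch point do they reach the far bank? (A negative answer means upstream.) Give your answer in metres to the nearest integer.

Perpendicular speed = 1.213 m/s; crossing time = 134 / 1.213 = 110.479 s.
Net downstream speed = 0.568 m/s.
Drift = 0.568 × 110.479 = 62.731 m (downstream).

63 m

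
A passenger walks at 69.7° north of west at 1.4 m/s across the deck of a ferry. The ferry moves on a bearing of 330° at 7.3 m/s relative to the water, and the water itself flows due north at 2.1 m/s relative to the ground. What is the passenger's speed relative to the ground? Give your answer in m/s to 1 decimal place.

In east/north components (m/s): passenger relative to ferry = (-0.486, 1.313); ferry relative to water = (-3.650, 6.322); water relative to ground = (0.000, 2.100).
Sum = (-4.136, 9.735) m/s.
Speed = |(-4.136, 9.735)| = 10.577 m/s.

10.6 m/s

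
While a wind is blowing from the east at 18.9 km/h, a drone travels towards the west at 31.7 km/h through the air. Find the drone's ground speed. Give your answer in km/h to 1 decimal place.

50.6 km/h

Taking east as x and north as y: velocity relative to the air = (-31.700, 0.000) km/h; the air relative to ground = (-18.900, 0.000) km/h.
Velocity relative to ground = (-31.700, 0.000) + (-18.900, 0.000) = (-50.600, 0.000) km/h.
Speed = |(-50.600, 0.000)| = 50.600 km/h.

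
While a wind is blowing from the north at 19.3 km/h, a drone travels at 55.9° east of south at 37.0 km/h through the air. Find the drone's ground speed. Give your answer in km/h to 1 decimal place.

Taking east as x and north as y: velocity relative to the air = (30.638, -20.744) km/h; the air relative to ground = (0.000, -19.300) km/h.
Velocity relative to ground = (30.638, -20.744) + (0.000, -19.300) = (30.638, -40.044) km/h.
Speed = |(30.638, -40.044)| = 50.420 km/h.

50.4 km/h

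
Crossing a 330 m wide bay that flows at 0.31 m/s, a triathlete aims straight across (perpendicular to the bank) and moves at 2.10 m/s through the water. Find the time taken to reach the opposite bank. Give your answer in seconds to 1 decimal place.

157.1 s

The component of the triathlete's velocity perpendicular to the bank is 2.10 m/s.
Only the cross-stream component determines the crossing time; the current contributes nothing perpendicular to the bank.
Time = 330 / 2.100 = 157.143 s.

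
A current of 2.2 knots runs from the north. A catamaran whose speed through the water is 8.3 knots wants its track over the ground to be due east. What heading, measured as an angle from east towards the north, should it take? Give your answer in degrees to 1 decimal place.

The current pushes perpendicular to the desired track; the heading must have a component into the current equal to 2.2 knots: 8.3 sin θ = 2.2.
sin θ = 0.2651, so θ = 15.371°.

15.4°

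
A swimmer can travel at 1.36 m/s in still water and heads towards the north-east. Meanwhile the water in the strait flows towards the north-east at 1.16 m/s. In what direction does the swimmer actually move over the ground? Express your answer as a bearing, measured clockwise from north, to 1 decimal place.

Taking east as x and north as y: velocity relative to the water = (0.962, 0.962) m/s; the water relative to ground = (0.820, 0.820) m/s.
Velocity relative to ground = (0.962, 0.962) + (0.820, 0.820) = (1.782, 1.782) m/s.
Bearing = atan2(1.78, 1.78) = 45.00° clockwise from north.

045.0°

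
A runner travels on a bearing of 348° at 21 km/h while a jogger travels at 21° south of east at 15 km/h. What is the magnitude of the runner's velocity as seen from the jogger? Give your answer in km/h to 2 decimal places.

31.77 km/h

Taking east as x and north as y: runner velocity = (-4.366, 20.541) km/h; jogger velocity = (14.004, -5.376) km/h.
Velocity of runner relative to jogger = (-4.366, 20.541) − (14.004, -5.376) = (-18.370, 25.917) km/h.
Magnitude = |(-18.370, 25.917)| = 31.767 km/h.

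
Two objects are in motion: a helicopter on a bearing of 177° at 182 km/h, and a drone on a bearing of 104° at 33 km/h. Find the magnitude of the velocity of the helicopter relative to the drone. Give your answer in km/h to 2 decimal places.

Taking east as x and north as y: helicopter velocity = (9.525, -181.751) km/h; drone velocity = (32.020, -7.983) km/h.
Velocity of helicopter relative to drone = (9.525, -181.751) − (32.020, -7.983) = (-22.495, -173.767) km/h.
Magnitude = |(-22.495, -173.767)| = 175.217 km/h.

175.22 km/h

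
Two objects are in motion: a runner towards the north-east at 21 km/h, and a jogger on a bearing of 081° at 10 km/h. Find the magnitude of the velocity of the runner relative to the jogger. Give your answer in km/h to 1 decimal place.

14.2 km/h

Taking east as x and north as y: runner velocity = (14.849, 14.849) km/h; jogger velocity = (9.877, 1.564) km/h.
Velocity of runner relative to jogger = (14.849, 14.849) − (9.877, 1.564) = (4.972, 13.285) km/h.
Magnitude = |(4.972, 13.285)| = 14.185 km/h.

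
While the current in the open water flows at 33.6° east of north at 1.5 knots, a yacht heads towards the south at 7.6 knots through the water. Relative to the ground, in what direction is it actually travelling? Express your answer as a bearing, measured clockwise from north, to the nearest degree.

173°

Taking east as x and north as y: velocity relative to the water = (0.000, -7.600) knots; the water relative to ground = (0.830, 1.249) knots.
Velocity relative to ground = (0.000, -7.600) + (0.830, 1.249) = (0.830, -6.351) knots.
Bearing = atan2(0.83, -6.35) = 172.55° clockwise from north.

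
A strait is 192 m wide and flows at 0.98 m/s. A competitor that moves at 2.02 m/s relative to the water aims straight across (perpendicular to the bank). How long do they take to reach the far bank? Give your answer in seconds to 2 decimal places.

The component of the competitor's velocity perpendicular to the bank is 2.02 m/s.
Only the cross-stream component determines the crossing time; the current contributes nothing perpendicular to the bank.
Time = 192 / 2.020 = 95.050 s.

95.05 s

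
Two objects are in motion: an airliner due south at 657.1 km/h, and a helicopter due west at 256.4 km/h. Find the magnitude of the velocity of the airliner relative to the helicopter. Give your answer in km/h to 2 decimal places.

705.35 km/h

Taking east as x and north as y: airliner velocity = (0.000, -657.100) km/h; helicopter velocity = (-256.400, 0.000) km/h.
Velocity of airliner relative to helicopter = (0.000, -657.100) − (-256.400, 0.000) = (256.400, -657.100) km/h.
Magnitude = |(256.400, -657.100)| = 705.352 km/h.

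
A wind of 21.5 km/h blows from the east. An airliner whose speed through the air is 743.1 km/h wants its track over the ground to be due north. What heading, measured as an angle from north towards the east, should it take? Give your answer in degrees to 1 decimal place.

The wind pushes perpendicular to the desired track; the heading must have a component into the wind equal to 21.5 km/h: 743.1 sin θ = 21.5.
sin θ = 0.0289, so θ = 1.658°.

1.7°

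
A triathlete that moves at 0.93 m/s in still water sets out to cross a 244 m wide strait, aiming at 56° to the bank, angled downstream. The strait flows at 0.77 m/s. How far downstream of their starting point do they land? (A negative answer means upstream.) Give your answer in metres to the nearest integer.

408 m

Perpendicular speed = 0.771 m/s; crossing time = 244 / 0.771 = 316.470 s.
Net downstream speed = 1.290 m/s.
Drift = 1.290 × 316.470 = 408.262 m (downstream).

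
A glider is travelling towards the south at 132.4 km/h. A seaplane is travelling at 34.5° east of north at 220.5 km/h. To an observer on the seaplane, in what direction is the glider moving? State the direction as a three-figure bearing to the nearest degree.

Taking east as x and north as y: glider velocity = (0.000, -132.400) km/h; seaplane velocity = (124.893, 181.720) km/h.
Velocity of glider relative to seaplane = (0.000, -132.400) − (124.893, 181.720) = (-124.893, -314.120) km/h.
Bearing = atan2(-124.89, -314.12) = 201.68° clockwise from north.

202°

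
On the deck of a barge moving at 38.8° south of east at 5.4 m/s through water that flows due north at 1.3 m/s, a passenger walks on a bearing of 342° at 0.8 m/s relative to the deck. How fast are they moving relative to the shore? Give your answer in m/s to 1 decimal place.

4.2 m/s

In east/north components (m/s): passenger relative to barge = (-0.247, 0.761); barge relative to water = (4.208, -3.384); water relative to ground = (0.000, 1.300).
Sum = (3.961, -1.323) m/s.
Speed = |(3.961, -1.323)| = 4.176 m/s.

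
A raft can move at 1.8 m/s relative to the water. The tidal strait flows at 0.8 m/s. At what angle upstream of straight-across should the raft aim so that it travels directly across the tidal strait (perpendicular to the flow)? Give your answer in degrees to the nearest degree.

To cancel the current, the upstream component of the raft's velocity must equal the flow: 1.8 sin θ = 0.8.
sin θ = 0.8 / 1.8 = 0.4444.
θ = arcsin(0.4444) = 26.388°.

26°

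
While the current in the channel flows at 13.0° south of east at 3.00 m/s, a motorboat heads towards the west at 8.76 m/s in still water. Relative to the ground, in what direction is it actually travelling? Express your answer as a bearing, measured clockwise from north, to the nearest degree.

Taking east as x and north as y: velocity relative to the water = (-8.760, 0.000) m/s; the water relative to ground = (2.923, -0.675) m/s.
Velocity relative to ground = (-8.760, 0.000) + (2.923, -0.675) = (-5.837, -0.675) m/s.
Bearing = atan2(-5.84, -0.67) = 263.40° clockwise from north.

263°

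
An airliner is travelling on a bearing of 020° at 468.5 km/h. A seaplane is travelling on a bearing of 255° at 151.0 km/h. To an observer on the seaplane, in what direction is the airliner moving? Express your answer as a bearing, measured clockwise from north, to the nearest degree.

033°

Taking east as x and north as y: airliner velocity = (160.236, 440.246) km/h; seaplane velocity = (-145.855, -39.082) km/h.
Velocity of airliner relative to seaplane = (160.236, 440.246) − (-145.855, -39.082) = (306.091, 479.328) km/h.
Bearing = atan2(306.09, 479.33) = 32.56° clockwise from north.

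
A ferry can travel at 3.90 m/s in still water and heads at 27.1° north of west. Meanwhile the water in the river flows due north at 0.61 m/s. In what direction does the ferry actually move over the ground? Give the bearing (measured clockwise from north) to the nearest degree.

305°

Taking east as x and north as y: velocity relative to the water = (-3.472, 1.777) m/s; the water relative to ground = (0.000, 0.610) m/s.
Velocity relative to ground = (-3.472, 1.777) + (0.000, 0.610) = (-3.472, 2.387) m/s.
Bearing = atan2(-3.47, 2.39) = 304.51° clockwise from north.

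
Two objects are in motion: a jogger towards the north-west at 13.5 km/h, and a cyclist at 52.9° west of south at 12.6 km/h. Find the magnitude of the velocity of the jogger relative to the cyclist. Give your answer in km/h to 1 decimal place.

17.2 km/h

Taking east as x and north as y: jogger velocity = (-9.546, 9.546) km/h; cyclist velocity = (-10.050, -7.600) km/h.
Velocity of jogger relative to cyclist = (-9.546, 9.546) − (-10.050, -7.600) = (0.504, 17.146) km/h.
Magnitude = |(0.504, 17.146)| = 17.154 km/h.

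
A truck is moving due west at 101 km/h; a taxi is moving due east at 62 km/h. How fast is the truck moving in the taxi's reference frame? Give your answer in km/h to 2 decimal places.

Taking east as x and north as y: truck velocity = (-101.000, 0.000) km/h; taxi velocity = (62.000, 0.000) km/h.
Velocity of truck relative to taxi = (-101.000, 0.000) − (62.000, 0.000) = (-163.000, 0.000) km/h.
Magnitude = |(-163.000, 0.000)| = 163.000 km/h.

163.00 km/h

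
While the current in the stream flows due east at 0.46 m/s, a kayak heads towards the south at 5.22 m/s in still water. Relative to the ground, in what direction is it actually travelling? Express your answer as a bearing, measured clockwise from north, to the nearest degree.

175°

Taking east as x and north as y: velocity relative to the water = (0.000, -5.220) m/s; the water relative to ground = (0.460, 0.000) m/s.
Velocity relative to ground = (0.000, -5.220) + (0.460, 0.000) = (0.460, -5.220) m/s.
Bearing = atan2(0.46, -5.22) = 174.96° clockwise from north.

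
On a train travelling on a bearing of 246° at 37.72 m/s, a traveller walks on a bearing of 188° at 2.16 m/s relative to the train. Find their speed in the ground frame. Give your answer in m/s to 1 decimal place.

38.9 m/s

Taking east as x and north as y: train velocity = (-34.459, -15.342) m/s; traveller velocity relative to train = (-0.301, -2.139) m/s.
Velocity relative to ground = (-34.459, -15.342) + (-0.301, -2.139) = (-34.760, -17.481) m/s.
Speed = |(-34.760, -17.481)| = 38.908 m/s.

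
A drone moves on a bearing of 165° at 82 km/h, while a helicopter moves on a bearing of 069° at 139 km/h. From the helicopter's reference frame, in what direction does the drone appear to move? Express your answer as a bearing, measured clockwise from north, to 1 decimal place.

Taking east as x and north as y: drone velocity = (21.223, -79.206) km/h; helicopter velocity = (129.768, 49.813) km/h.
Velocity of drone relative to helicopter = (21.223, -79.206) − (129.768, 49.813) = (-108.545, -129.019) km/h.
Bearing = atan2(-108.54, -129.02) = 220.07° clockwise from north.

220.1°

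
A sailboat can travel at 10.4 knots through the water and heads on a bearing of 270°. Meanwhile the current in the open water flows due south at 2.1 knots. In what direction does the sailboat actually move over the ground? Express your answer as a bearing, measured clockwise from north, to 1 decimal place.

Taking east as x and north as y: velocity relative to the water = (-10.400, 0.000) knots; the water relative to ground = (0.000, -2.100) knots.
Velocity relative to ground = (-10.400, 0.000) + (0.000, -2.100) = (-10.400, -2.100) knots.
Bearing = atan2(-10.40, -2.10) = 258.58° clockwise from north.

258.6°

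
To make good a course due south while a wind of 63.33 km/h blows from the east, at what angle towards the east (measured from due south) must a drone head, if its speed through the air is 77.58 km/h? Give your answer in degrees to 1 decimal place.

The wind pushes perpendicular to the desired track; the heading must have a component into the wind equal to 63.33 km/h: 77.58 sin θ = 63.33.
sin θ = 0.8163, so θ = 54.718°.

54.7°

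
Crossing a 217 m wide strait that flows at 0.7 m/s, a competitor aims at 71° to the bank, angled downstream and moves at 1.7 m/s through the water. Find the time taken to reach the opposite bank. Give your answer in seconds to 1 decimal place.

The component of the competitor's velocity perpendicular to the bank is 1.7 × sin 71° = 1.607 m/s.
The current is parallel to the bank, so it does not affect the crossing time.
Time = 217 / 1.607 = 135.002 s.

135.0 s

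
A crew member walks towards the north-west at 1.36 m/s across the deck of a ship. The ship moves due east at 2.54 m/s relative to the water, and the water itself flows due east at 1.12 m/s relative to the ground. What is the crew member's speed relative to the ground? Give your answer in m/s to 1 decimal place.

2.9 m/s

In east/north components (m/s): crew member relative to ship = (-0.962, 0.962); ship relative to water = (2.540, 0.000); water relative to ground = (1.120, 0.000).
Sum = (2.698, 0.962) m/s.
Speed = |(2.698, 0.962)| = 2.865 m/s.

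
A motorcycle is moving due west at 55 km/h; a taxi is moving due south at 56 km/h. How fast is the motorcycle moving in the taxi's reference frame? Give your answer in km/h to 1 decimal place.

78.5 km/h

Taking east as x and north as y: motorcycle velocity = (-55.000, 0.000) km/h; taxi velocity = (0.000, -56.000) km/h.
Velocity of motorcycle relative to taxi = (-55.000, 0.000) − (0.000, -56.000) = (-55.000, 56.000) km/h.
Magnitude = |(-55.000, 56.000)| = 78.492 km/h.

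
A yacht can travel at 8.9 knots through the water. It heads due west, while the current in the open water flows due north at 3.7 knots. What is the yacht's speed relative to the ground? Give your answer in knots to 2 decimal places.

9.64 knots

Taking east as x and north as y: velocity relative to the water = (-8.900, 0.000) knots; the water relative to ground = (0.000, 3.700) knots.
Velocity relative to ground = (-8.900, 0.000) + (0.000, 3.700) = (-8.900, 3.700) knots.
Speed = |(-8.900, 3.700)| = 9.638 knots.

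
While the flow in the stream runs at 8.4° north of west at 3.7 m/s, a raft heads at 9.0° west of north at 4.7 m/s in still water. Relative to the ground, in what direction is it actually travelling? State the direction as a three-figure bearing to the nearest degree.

320°

Taking east as x and north as y: velocity relative to the water = (-0.735, 4.642) m/s; the water relative to ground = (-3.660, 0.541) m/s.
Velocity relative to ground = (-0.735, 4.642) + (-3.660, 0.541) = (-4.396, 5.183) m/s.
Bearing = atan2(-4.40, 5.18) = 319.70° clockwise from north.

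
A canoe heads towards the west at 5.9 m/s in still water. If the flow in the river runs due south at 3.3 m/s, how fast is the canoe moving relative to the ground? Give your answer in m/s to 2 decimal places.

6.76 m/s

Taking east as x and north as y: velocity relative to the water = (-5.900, 0.000) m/s; the water relative to ground = (0.000, -3.300) m/s.
Velocity relative to ground = (-5.900, 0.000) + (0.000, -3.300) = (-5.900, -3.300) m/s.
Speed = |(-5.900, -3.300)| = 6.760 m/s.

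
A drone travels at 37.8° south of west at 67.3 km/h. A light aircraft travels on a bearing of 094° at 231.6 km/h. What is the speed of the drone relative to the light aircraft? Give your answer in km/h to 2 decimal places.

Taking east as x and north as y: drone velocity = (-53.177, -41.249) km/h; light aircraft velocity = (231.036, -16.156) km/h.
Velocity of drone relative to light aircraft = (-53.177, -41.249) − (231.036, -16.156) = (-284.213, -25.093) km/h.
Magnitude = |(-284.213, -25.093)| = 285.319 km/h.

285.32 km/h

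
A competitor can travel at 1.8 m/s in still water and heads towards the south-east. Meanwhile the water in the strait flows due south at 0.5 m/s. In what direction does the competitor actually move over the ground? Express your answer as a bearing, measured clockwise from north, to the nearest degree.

144°

Taking east as x and north as y: velocity relative to the water = (1.273, -1.273) m/s; the water relative to ground = (0.000, -0.500) m/s.
Velocity relative to ground = (1.273, -1.273) + (0.000, -0.500) = (1.273, -1.773) m/s.
Bearing = atan2(1.27, -1.77) = 144.32° clockwise from north.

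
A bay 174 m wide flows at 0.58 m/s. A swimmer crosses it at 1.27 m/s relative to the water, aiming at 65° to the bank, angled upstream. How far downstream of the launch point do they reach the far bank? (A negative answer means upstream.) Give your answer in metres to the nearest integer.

7 m

Perpendicular speed = 1.151 m/s; crossing time = 174 / 1.151 = 151.171 s.
Net downstream speed = 0.043 m/s.
Drift = 0.043 × 151.171 = 6.542 m (downstream).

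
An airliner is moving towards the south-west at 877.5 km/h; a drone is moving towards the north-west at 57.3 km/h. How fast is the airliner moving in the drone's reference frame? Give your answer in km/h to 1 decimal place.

Taking east as x and north as y: airliner velocity = (-620.486, -620.486) km/h; drone velocity = (-40.517, 40.517) km/h.
Velocity of airliner relative to drone = (-620.486, -620.486) − (-40.517, 40.517) = (-579.969, -661.003) km/h.
Magnitude = |(-579.969, -661.003)| = 879.369 km/h.

879.4 km/h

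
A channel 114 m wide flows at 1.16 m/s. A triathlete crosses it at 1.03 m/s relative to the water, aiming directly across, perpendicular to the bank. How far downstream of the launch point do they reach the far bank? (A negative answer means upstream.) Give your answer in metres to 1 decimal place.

Perpendicular speed = 1.030 m/s; crossing time = 114 / 1.030 = 110.680 s.
Net downstream speed = 1.160 m/s.
Drift = 1.160 × 110.680 = 128.388 m (downstream).

128.4 m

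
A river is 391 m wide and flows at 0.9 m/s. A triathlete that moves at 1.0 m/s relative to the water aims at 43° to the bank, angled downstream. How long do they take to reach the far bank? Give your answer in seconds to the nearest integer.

573 s

The component of the triathlete's velocity perpendicular to the bank is 1.0 × sin 43° = 0.682 m/s.
Only the cross-stream component determines the crossing time; the current contributes nothing perpendicular to the bank.
Time = 391 / 0.682 = 573.315 s.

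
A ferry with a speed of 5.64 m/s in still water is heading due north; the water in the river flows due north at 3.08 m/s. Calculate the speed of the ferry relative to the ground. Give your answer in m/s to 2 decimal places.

8.72 m/s

Taking east as x and north as y: velocity relative to the water = (0.000, 5.640) m/s; the water relative to ground = (0.000, 3.080) m/s.
Velocity relative to ground = (0.000, 5.640) + (0.000, 3.080) = (0.000, 8.720) m/s.
Speed = |(0.000, 8.720)| = 8.720 m/s.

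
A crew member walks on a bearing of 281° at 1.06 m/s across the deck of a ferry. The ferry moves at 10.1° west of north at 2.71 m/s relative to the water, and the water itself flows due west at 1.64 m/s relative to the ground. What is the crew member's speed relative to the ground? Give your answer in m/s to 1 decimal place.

In east/north components (m/s): crew member relative to ferry = (-1.041, 0.202); ferry relative to water = (-0.475, 2.668); water relative to ground = (-1.640, 0.000).
Sum = (-3.156, 2.870) m/s.
Speed = |(-3.156, 2.870)| = 4.266 m/s.

4.3 m/s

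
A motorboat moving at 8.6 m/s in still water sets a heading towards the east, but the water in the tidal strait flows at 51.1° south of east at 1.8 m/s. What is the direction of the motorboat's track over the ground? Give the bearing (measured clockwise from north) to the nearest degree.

098°

Taking east as x and north as y: velocity relative to the water = (8.600, 0.000) m/s; the water relative to ground = (1.130, -1.401) m/s.
Velocity relative to ground = (8.600, 0.000) + (1.130, -1.401) = (9.730, -1.401) m/s.
Bearing = atan2(9.73, -1.40) = 98.19° clockwise from north.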